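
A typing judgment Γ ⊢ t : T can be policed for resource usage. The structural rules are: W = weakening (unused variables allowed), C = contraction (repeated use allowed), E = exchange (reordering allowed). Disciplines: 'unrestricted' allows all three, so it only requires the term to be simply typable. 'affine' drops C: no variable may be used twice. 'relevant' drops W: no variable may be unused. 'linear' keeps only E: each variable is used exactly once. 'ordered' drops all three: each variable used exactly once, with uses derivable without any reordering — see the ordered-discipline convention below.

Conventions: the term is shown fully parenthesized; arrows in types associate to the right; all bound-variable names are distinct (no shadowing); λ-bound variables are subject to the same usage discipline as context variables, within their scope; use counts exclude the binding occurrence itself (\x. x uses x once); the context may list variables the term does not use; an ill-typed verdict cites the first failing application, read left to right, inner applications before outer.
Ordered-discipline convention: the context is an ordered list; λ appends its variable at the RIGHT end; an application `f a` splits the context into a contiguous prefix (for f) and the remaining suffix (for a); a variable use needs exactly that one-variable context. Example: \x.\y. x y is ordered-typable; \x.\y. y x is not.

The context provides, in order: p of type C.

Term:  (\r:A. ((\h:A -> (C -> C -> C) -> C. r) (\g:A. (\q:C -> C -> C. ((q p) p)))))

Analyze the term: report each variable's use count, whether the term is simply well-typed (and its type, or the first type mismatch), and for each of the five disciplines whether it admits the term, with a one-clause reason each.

use counts: p: 2×; r (bound): 1×; h (bound): 0×; g (bound): 0×; q (bound): 1×
order of uses: r, q, p, p
typing: the term checks, with type A -> A
ordered: ✗, uses contraction: p ×2; h, g never used (weakening)
linear: ✗, uses contraction: p ×2; h, g never used (weakening)
affine: ✗, uses contraction: p ×2
relevant: ✗, h, g never used (weakening)
unrestricted: ✓, type-checks (A -> A) and nothing is barred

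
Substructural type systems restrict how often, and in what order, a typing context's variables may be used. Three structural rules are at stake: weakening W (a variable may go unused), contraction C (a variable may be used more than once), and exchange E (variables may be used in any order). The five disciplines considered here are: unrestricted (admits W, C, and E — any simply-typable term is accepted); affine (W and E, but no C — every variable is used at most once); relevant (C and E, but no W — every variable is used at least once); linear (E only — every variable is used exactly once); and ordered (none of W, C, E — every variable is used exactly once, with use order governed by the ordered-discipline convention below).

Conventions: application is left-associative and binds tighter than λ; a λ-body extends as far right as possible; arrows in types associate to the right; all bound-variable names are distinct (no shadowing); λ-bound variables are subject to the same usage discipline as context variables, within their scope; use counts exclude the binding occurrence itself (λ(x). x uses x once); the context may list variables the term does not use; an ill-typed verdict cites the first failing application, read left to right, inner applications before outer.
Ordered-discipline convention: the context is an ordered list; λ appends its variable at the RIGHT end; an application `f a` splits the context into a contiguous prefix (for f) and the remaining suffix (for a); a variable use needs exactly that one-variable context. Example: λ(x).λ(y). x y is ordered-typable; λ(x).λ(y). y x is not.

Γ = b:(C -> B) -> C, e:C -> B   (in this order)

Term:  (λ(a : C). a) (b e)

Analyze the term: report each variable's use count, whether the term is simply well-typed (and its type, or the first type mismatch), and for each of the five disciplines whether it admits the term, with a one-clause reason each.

usage: b ×1, e ×1, a (bound) ×1
use order (left to right): a, b, e
typing: well-typed at C
ordered ✓ (one use each (b, e, a); ordered split holds)
linear ✓ (single use per variable (b, e, a))
affine ✓ (none of b, e, a used more than once)
relevant ✓ (none of b, e, a goes unused)
unrestricted ✓ (simply typable at C; W, C, E all held)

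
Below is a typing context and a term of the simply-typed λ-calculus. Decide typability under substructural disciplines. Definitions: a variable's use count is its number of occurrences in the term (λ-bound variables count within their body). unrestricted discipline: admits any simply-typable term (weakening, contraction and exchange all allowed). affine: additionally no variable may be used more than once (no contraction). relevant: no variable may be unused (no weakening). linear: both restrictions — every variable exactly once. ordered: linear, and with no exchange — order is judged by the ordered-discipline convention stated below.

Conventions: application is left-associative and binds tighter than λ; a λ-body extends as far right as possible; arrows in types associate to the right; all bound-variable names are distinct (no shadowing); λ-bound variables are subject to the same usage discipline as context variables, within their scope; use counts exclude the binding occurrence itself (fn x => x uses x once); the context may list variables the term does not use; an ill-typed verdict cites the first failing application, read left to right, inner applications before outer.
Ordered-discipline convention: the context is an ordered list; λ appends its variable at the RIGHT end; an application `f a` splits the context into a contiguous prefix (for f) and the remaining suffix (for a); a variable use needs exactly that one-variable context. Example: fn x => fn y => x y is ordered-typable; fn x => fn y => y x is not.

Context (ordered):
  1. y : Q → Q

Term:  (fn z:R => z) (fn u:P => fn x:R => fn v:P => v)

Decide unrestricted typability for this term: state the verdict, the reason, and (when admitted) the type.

no — fails simple typing
use counts: y=0; z [bound]=1; u [bound]=0; x [bound]=0; v [bound]=1
order of uses: z, v
typing: ill-typed: an argument P → R → P → P mismatches the expected R
all disciplines: ordered ✗ | linear ✗ | affine ✗ | relevant ✗ | unrestricted ✗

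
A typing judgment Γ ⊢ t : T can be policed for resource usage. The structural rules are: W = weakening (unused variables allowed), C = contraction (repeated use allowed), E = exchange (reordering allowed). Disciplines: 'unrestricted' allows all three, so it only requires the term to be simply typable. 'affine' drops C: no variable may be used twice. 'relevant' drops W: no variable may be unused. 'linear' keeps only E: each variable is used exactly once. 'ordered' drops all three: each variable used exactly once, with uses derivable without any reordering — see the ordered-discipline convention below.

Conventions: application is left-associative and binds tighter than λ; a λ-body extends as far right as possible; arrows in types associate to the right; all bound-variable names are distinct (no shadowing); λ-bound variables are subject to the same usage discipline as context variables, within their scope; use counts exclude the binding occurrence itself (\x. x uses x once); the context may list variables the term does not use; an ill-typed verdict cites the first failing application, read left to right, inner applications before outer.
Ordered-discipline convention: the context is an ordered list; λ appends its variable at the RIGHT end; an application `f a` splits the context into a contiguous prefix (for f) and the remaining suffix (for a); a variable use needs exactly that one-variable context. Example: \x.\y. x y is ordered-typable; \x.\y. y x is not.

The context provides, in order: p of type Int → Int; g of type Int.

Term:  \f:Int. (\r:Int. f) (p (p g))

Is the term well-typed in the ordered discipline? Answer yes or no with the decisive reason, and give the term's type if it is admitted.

no — needs contraction — p ×2; r never used (weakening)
usage: p: 2×; g: 1×; f (λ-bound): 1×; r (λ-bound): 0×
use order (left to right): f, p, p, g
typing: well-typed at Int → Int
summary: ordered ✗ · linear ✗ · affine ✗ · relevant ✗ · unrestricted ✓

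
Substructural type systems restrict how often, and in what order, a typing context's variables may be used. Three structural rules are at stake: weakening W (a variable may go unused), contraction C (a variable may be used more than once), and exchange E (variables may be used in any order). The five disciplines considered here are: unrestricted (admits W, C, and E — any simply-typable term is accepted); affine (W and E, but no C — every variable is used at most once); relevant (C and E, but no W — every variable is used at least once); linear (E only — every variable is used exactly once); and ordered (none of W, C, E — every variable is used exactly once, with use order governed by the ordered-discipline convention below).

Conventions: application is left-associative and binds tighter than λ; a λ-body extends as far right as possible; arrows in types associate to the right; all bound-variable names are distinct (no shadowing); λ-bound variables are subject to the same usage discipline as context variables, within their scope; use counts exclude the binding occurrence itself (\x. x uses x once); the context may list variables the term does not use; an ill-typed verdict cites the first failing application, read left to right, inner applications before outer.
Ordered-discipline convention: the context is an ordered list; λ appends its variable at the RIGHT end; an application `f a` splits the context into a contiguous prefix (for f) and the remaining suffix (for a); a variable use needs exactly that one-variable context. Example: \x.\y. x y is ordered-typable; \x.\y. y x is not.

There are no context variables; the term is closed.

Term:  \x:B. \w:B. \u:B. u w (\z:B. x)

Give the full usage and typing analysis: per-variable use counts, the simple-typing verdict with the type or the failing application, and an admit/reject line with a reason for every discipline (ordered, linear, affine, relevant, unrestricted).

usage: x (λ-bound): 1, w (λ-bound): 1, u (λ-bound): 1, z (λ-bound): 0
use order (left to right): u, w, x
typing: ill-typed: non-function type B applied to an argument
ordered: ✗, a type mismatch blocks all five
linear: ✗, the type mismatch rejects it
affine: ✗, not simply typable
relevant: ✗, fails simple typing
unrestricted: ✗, a type mismatch blocks all five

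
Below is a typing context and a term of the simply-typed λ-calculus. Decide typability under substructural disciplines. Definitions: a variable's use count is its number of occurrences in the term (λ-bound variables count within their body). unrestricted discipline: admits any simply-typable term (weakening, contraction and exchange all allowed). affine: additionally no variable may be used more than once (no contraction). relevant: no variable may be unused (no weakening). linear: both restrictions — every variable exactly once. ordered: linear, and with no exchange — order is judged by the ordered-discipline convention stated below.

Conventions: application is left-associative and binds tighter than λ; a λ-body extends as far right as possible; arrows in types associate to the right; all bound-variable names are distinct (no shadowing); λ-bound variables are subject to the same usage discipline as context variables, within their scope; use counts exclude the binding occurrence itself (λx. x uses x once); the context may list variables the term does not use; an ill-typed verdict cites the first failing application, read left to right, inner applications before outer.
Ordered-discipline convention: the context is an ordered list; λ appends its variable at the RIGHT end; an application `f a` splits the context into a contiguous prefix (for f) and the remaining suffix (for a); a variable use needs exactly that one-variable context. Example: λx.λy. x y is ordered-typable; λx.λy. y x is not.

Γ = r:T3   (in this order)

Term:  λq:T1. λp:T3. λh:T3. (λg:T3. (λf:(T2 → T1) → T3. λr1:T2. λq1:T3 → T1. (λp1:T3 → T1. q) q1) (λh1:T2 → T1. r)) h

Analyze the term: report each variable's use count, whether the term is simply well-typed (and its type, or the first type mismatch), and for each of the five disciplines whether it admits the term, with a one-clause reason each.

usage: r=1, q (λ-bound)=1, p (λ-bound)=0, h (λ-bound)=1, g (λ-bound)=0, f (λ-bound)=0, r1 (λ-bound)=0, q1 (λ-bound)=1, p1 (λ-bound)=0, h1 (λ-bound)=0
left-to-right use order: q, q1, r, h
typing: well-typed at T1 → T3 → T3 → T2 → (T3 → T1) → T1
ordered ✗ (p, g, f, r1, p1, h1 left unused)
linear ✗ (p, g, f, r1, p1, h1 left unused)
affine ✓ (at most one use each (r, q, p, h, g, f, r1, q1, p1, h1))
relevant ✗ (p, g, f, r1, p1, h1 left unused)
unrestricted ✓ (well-typed at T1 → T3 → T3 → T2 → (T3 → T1) → T1; no restrictions here)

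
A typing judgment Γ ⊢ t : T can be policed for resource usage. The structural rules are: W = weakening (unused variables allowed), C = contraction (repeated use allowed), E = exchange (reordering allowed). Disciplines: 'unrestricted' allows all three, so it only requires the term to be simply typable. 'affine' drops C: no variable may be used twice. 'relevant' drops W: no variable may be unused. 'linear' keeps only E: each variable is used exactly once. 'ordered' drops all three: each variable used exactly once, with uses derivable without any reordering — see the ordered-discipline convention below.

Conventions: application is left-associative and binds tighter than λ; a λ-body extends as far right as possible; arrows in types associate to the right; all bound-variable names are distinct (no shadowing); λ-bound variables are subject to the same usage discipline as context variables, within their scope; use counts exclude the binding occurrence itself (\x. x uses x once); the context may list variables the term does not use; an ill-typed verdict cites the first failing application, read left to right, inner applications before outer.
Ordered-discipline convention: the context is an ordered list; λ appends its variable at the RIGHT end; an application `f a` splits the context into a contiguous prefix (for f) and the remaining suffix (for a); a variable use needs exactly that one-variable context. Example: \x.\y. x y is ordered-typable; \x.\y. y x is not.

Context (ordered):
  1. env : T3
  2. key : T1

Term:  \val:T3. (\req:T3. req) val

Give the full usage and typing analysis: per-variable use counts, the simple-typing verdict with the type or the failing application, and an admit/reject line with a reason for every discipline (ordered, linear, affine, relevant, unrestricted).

use counts: env: 0×, key: 0×, val (λ-bound): 1×, req (λ-bound): 1×
order of uses: req, val
typing: the term checks, with type T3 → T3
ordered ✗ (needs weakening: env, key unused)
linear ✗ (needs weakening: env, key unused)
affine ✓ (no duplicate uses among env, key, val, req)
relevant ✗ (needs weakening: env, key unused)
unrestricted ✓ (type-checks (T3 → T3) and nothing is barred)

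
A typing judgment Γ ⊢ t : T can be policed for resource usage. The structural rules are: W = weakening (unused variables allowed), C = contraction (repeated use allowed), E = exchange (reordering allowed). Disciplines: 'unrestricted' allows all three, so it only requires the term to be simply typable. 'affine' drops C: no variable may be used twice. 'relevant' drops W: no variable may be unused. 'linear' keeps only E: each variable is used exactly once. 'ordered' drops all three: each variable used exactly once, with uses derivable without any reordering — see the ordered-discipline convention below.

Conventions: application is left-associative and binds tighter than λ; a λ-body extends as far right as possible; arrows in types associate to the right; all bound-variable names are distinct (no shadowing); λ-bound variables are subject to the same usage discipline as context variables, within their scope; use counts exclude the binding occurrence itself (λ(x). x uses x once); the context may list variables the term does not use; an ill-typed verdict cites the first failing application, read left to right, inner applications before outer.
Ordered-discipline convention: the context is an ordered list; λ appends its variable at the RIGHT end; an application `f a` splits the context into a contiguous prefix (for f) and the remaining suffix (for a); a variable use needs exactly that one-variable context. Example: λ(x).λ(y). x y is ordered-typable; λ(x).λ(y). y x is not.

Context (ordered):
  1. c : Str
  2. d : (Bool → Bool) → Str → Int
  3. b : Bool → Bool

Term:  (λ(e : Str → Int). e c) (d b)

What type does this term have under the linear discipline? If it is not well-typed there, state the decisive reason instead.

term : Int
usage: c=1, d=1, b=1, e [bound]=1
left-to-right use order: e, c, d, b
typing: ✓ — Int
summary: ordered ✗ · linear ✓ · affine ✓ · relevant ✓ · unrestricted ✓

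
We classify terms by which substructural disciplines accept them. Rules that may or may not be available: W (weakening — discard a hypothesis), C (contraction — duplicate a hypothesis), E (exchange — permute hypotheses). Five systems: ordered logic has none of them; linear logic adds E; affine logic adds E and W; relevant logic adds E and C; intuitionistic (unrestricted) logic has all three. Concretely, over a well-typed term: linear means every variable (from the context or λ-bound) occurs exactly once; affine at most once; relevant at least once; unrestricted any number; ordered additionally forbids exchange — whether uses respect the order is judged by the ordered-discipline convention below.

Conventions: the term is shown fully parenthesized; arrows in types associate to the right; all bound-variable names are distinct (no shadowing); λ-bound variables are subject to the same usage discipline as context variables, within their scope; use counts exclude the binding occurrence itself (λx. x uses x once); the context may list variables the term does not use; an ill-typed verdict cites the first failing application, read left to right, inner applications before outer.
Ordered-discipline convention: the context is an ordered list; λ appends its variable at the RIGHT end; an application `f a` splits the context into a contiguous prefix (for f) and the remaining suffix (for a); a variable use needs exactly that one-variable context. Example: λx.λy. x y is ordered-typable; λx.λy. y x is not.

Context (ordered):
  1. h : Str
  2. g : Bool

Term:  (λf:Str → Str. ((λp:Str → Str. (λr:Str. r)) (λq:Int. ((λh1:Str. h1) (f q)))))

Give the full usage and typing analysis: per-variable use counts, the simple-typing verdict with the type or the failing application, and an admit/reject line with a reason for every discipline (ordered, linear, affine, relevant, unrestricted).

variable uses: h: 0; g: 0; f (bound): 1; p (bound): 0; r (bound): 1; q (bound): 1; h1 (bound): 1
uses in reading order: r, h1, f, q
typing: ill-typed: argument of type Int where Str is required
ordered ✗ (not simply typable)
linear ✗ (fails simple typing)
affine ✗ (a type mismatch blocks all five)
relevant ✗ (the type mismatch rejects it)
unrestricted ✗ (not simply typable)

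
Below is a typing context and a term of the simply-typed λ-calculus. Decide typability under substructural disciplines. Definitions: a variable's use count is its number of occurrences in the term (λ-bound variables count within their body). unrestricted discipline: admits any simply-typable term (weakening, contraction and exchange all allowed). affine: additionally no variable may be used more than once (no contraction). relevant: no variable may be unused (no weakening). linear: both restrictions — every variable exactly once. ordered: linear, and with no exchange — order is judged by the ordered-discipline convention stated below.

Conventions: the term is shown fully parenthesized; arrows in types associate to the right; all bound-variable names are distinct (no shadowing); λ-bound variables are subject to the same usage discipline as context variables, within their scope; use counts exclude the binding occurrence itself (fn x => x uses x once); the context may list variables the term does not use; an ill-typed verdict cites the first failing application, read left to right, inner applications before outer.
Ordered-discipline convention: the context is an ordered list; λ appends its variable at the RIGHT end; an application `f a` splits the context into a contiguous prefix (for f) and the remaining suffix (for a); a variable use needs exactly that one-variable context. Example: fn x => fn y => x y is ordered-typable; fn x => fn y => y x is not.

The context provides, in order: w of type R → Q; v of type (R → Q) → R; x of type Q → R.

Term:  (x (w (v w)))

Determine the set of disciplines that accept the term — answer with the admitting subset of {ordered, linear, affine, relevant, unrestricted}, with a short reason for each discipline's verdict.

admitting disciplines: relevant, unrestricted
usage: w=2, v=1, x=1
uses in reading order: x, w, v, w
typing: well-typed at R
ordered ✗ (uses contraction: w ×2)
linear ✗ (uses contraction: w ×2)
affine ✗ (uses contraction: w ×2)
relevant ✓ (w, v, x: all used, weakening unneeded)
unrestricted ✓ (well-typed at R; no restrictions here)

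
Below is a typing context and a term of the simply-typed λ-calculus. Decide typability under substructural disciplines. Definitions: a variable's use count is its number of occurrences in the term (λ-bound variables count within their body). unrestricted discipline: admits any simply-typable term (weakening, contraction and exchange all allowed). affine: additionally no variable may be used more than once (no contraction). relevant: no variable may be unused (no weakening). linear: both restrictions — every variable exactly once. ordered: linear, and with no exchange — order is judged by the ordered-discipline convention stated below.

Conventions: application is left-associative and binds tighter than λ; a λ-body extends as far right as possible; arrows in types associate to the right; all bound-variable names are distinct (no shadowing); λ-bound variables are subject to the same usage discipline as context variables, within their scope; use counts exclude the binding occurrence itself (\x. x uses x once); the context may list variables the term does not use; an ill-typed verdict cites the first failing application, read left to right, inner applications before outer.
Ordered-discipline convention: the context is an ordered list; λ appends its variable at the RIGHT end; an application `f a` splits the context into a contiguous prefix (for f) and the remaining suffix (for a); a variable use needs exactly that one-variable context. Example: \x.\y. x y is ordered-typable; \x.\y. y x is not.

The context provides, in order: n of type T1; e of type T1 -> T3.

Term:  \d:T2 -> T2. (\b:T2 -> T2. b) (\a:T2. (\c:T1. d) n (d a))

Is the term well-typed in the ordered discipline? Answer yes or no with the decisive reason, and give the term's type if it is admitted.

no — d ×2 used more than once (contraction); needs weakening: e, c unused
use counts: n: 1×; e: 0×; d (λ-bound): 2×; b (λ-bound): 1×; a (λ-bound): 1×; c (λ-bound): 0×
left-to-right use order: b, d, n, d, a
typing: ✓ — (T2 -> T2) -> T2 -> T2
summary: ordered ✗ · linear ✗ · affine ✗ · relevant ✗ · unrestricted ✓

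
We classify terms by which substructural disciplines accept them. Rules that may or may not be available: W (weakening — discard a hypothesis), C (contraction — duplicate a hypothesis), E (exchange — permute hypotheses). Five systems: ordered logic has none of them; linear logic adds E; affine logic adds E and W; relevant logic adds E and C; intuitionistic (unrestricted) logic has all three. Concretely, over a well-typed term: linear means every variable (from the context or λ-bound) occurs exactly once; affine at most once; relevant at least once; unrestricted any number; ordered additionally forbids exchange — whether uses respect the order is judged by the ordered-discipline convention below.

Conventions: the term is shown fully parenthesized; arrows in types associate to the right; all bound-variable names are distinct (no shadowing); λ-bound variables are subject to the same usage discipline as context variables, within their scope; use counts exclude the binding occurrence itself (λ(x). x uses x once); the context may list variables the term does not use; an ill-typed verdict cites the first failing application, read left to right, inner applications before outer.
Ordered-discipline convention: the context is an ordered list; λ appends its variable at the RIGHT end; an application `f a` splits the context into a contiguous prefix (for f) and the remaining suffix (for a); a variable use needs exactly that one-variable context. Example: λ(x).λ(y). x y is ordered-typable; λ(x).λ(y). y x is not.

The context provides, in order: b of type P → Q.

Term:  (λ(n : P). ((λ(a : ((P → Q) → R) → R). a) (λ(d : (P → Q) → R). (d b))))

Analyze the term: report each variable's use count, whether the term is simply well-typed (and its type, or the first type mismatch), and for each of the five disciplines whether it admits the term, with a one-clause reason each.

usage: b=1, n (λ-bound)=0, a (λ-bound)=1, d (λ-bound)=1
left-to-right use order: a, d, b
typing: ✓ — P → ((P → Q) → R) → R
ordered: ✗, needs weakening: n unused
linear: ✗, needs weakening: n unused
affine: ✓, b, n, a, d: no repeats, contraction unneeded
relevant: ✗, needs weakening: n unused
unrestricted: ✓, type-checks (P → ((P → Q) → R) → R) and nothing is barred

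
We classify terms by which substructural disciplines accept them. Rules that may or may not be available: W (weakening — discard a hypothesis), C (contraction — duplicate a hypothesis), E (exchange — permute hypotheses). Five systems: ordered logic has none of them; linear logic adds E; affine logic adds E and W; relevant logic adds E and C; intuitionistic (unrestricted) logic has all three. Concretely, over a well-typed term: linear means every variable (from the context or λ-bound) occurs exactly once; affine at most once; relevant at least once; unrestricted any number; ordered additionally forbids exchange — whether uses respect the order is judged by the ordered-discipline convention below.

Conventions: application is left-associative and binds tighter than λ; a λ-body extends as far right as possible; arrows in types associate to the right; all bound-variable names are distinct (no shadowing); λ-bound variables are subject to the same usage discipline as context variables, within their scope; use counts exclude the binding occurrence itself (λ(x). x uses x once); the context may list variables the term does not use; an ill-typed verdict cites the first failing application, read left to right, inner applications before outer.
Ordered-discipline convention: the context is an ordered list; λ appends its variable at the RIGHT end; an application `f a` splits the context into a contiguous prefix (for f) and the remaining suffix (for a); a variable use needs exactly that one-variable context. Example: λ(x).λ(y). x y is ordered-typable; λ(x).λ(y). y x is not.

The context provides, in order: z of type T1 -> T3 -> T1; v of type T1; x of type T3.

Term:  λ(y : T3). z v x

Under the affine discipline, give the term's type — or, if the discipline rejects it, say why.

term : T3 -> T1
use counts: z: 1, v: 1, x: 1, y (bound): 0
uses in reading order: z, v, x
typing: well-typed — term : T3 -> T1
summary: ordered ✗ · linear ✗ · affine ✓ · relevant ✗ · unrestricted ✓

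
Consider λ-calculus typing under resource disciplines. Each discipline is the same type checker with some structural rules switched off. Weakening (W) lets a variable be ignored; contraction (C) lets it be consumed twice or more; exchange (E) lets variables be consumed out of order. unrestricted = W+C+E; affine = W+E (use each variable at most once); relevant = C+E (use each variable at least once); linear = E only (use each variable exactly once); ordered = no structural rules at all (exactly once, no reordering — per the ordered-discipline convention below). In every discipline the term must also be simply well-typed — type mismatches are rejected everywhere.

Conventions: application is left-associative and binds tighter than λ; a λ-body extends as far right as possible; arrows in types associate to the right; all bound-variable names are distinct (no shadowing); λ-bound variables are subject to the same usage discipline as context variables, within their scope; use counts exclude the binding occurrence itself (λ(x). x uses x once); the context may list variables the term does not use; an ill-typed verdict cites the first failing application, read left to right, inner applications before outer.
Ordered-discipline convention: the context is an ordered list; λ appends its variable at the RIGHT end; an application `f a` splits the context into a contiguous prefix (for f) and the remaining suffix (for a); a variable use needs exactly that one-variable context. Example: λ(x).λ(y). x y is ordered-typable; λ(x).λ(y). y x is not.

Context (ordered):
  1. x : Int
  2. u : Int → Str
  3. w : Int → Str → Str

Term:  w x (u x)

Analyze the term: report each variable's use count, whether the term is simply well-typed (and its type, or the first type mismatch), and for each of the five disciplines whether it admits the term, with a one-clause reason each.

use counts: x: 2; u: 1; w: 1
order of uses: w, x, u, x
typing: well-typed — term : Str
ordered: ✗ — repeated use of x ×2
linear: ✗ — repeated use of x ×2
affine: ✗ — repeated use of x ×2
relevant: ✓ — x, u, w: all used, weakening unneeded
unrestricted: ✓ — type-checks (Str) and nothing is barred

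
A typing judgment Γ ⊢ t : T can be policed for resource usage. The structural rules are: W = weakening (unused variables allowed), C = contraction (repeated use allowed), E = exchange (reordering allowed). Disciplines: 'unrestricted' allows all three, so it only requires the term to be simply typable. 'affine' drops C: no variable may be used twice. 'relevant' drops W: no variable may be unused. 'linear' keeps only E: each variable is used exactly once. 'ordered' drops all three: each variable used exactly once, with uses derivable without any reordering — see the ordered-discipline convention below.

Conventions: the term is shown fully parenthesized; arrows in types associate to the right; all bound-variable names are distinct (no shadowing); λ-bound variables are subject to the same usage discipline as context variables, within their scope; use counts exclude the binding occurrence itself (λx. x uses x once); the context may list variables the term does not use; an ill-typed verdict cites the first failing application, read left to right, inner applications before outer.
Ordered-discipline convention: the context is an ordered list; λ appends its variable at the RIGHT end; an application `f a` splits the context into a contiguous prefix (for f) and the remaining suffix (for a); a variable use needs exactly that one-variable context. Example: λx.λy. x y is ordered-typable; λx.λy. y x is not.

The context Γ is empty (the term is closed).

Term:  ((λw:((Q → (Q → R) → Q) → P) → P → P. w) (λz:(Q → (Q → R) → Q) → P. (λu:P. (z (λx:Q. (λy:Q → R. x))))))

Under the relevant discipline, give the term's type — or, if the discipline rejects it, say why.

not well-typed under relevant — u, y left unused
variable uses: w (bound): 1; z (bound): 1; u (bound): 0; x (bound): 1; y (bound): 0
use order (left to right): w, z, x
typing: well-typed at ((Q → (Q → R) → Q) → P) → P → P
across the five disciplines: ordered ✗; linear ✗; affine ✓; relevant ✗; unrestricted ✓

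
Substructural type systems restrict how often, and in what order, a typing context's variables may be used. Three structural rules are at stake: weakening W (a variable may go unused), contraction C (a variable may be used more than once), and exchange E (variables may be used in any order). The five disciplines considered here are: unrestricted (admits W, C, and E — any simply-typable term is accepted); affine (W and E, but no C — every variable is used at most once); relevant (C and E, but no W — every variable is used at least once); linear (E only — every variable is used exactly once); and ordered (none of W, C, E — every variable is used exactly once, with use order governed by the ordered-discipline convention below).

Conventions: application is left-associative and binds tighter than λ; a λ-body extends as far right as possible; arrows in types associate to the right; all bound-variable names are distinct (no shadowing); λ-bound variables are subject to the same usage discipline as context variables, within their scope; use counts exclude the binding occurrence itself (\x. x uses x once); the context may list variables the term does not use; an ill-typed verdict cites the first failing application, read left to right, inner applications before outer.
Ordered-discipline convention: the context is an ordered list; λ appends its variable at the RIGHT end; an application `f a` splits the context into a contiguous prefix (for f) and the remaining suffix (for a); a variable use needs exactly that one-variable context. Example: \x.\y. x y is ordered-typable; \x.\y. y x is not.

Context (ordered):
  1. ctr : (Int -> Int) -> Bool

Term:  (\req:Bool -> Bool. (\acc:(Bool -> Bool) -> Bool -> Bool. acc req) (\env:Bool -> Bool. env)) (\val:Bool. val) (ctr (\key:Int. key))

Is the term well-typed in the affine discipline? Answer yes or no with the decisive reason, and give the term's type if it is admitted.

yes — at most one use each (ctr, req, acc, env, val, key); term : Bool
usage: ctr=1, req (λ-bound)=1, acc (λ-bound)=1, env (λ-bound)=1, val (λ-bound)=1, key (λ-bound)=1
use order (left to right): acc, req, env, val, ctr, key
typing: ✓ — Bool
across the five disciplines: ordered ✗ | linear ✓ | affine ✓ | relevant ✓ | unrestricted ✓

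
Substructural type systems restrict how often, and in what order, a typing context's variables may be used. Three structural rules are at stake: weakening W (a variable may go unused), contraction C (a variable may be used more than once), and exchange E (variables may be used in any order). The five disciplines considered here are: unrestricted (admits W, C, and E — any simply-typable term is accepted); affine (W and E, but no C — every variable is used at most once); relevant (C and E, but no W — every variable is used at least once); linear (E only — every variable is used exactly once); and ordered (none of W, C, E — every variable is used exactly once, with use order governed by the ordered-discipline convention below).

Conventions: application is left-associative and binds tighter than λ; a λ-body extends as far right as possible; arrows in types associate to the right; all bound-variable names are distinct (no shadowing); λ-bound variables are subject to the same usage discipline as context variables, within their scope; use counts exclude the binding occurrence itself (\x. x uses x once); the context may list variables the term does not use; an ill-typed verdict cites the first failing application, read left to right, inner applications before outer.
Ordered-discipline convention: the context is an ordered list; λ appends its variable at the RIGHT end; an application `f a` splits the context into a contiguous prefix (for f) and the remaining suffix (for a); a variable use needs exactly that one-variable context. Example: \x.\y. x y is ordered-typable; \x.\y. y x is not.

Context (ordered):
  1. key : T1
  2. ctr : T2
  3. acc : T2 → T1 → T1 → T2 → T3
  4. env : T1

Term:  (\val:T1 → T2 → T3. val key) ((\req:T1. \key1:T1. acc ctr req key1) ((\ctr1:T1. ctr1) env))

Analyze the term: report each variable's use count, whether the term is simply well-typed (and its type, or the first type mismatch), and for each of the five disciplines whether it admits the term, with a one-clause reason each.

variable uses: key ×1; ctr ×1; acc ×1; env ×1; val (bound) ×1; req (bound) ×1; key1 (bound) ×1; ctr1 (bound) ×1
left-to-right use order: val, key, acc, ctr, req, key1, ctr1, env
typing: ✓ — T2 → T3
ordered: ✗ — no ordered split (uses run val, key, acc, ctr, req, key1, ctr1, env)
linear: ✓ — each of key, ctr, acc, env, val, req, key1, ctr1 used exactly once
affine: ✓ — at most one use each (key, ctr, acc, env, val, req, key1, ctr1)
relevant: ✓ — every one of key, ctr, acc, env, val, req, key1, ctr1 appears
unrestricted: ✓ — typability at T2 → T3 is all that's needed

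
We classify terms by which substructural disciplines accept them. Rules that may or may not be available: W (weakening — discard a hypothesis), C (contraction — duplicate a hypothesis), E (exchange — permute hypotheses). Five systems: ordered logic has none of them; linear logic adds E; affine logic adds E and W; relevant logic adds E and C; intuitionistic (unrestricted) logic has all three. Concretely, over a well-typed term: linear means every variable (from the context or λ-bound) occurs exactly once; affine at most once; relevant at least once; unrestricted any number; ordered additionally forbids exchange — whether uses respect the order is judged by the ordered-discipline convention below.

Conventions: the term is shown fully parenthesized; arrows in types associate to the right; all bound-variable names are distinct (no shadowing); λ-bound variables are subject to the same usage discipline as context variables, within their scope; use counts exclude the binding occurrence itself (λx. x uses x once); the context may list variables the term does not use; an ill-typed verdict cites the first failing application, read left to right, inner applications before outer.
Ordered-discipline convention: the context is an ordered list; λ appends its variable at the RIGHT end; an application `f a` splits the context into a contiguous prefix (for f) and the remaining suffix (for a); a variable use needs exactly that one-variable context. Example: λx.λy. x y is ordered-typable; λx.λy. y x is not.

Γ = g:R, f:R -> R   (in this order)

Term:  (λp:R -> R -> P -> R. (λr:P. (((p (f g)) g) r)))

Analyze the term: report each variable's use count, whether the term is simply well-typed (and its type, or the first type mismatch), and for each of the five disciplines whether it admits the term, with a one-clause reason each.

usage: g ×2, f ×1, p (λ-bound) ×1, r (λ-bound) ×1
uses in reading order: p, f, g, g, r
typing: well-typed at (R -> R -> P -> R) -> P -> R
ordered ✗ (needs contraction — g ×2)
linear ✗ (needs contraction — g ×2)
affine ✗ (needs contraction — g ×2)
relevant ✓ (at least one use each (g, f, p, r))
unrestricted ✓ (typability at (R -> R -> P -> R) -> P -> R is all that's needed)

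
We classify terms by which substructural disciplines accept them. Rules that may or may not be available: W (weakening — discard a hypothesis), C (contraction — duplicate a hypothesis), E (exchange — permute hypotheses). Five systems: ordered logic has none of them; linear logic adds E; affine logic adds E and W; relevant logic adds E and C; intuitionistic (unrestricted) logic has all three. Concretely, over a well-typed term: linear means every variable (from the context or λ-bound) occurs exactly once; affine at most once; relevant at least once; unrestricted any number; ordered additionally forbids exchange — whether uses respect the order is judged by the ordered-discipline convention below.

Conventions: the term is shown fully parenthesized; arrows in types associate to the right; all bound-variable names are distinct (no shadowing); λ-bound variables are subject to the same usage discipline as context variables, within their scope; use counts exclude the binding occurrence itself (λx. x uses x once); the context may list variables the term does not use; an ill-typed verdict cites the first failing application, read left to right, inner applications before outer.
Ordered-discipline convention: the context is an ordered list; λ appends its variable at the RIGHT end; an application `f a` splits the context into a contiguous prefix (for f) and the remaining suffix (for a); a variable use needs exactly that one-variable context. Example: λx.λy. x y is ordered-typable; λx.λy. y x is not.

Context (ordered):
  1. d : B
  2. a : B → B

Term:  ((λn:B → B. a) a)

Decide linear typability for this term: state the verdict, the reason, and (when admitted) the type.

no — needs contraction — a ×2; needs weakening: d, n unused
counts: d: 0, a: 2, n (λ-bound): 0
use order (left to right): a, a
typing: ✓ — B → B
summary: ordered ✗, linear ✗, affine ✗, relevant ✗, unrestricted ✓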